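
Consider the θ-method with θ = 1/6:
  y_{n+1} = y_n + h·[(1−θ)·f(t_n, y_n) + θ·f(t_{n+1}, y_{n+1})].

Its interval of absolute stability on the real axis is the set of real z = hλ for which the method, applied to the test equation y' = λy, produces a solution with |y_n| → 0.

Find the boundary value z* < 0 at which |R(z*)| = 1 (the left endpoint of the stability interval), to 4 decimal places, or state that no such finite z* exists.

left endpoint -3.0000.

With y'=λy (z=hλ):
  y_{n+1} = y_n + z·[5/6·y_n + 1/6·y_{n+1}] ⇒ (1 − 1/6z)y_{n+1} = (1 + 5/6z)y_n
  so R(z) = (1 + 5/6z)/(1 − 1/6z).

Need |R(x)|<1, x<0.
x=-1.3: |R|=0.0685
R=−1: 1+5/6x = −1+1/6x ⇒ -2/3x=2 ⇒ x=2/(-2/3)=-3.0000
Confirm numerically:
  x=-2.956: |R|=0.98035 <1
  x=-2.698: |R|=0.86112 <1
  x=-2.602: |R|=0.81493 <1
  x=-1.917: |R|=0.45282 <1
  x=-3.443: |R|=1.18765 >1
  x=-3.329: |R|=1.14107 >1
  x=-3.082: |R|=1.03612 >1
So |R|<1 on (-3.0000, 0).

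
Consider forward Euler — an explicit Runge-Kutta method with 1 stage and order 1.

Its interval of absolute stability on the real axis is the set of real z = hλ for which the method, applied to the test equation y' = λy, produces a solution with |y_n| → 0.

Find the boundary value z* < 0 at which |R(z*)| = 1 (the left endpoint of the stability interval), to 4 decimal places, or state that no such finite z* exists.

z* = -2.0000.

Test eqn y'=λy, z=hλ:
  order 1, 1-stage ⇒ R(z)=1+z
  (e.g. R(-0.41)=0.59000, |R|=0.59000)

Need |R(x)|<1, x<0.
x=-0.41: |R|=0.5900
|R(-1.84)|=0.8400 |R(-1.5)|=0.5000 |R(-1.41)|=0.4100
Bisect:
  x_lo=-2.4571 |R|=1.4571  x_hi=-0.3612 |R|=0.6388
  mid=-1.40912 |R|=0.40912 →hi
  mid=-1.93309 |R|=0.93309 →hi
  mid=-2.19507 |R|=1.19507 →lo
  mid=-2.06408 |R|=1.06408 →lo
  mid=-1.99858 |R|=0.99858 →hi
  mid=-2.03133 |R|=1.03133 →lo
  mid=-2.01496 |R|=1.01496 →lo
  mid=-2.00677 |R|=1.00677 →lo
  mid=-2.00267 |R|=1.00267 →lo
  mid=-2.00063 |R|=1.00063 →lo
  ...
  [-2.00012,-1.99999] ⇒ x*=-2.0000
Stable set (-2.0000, 0).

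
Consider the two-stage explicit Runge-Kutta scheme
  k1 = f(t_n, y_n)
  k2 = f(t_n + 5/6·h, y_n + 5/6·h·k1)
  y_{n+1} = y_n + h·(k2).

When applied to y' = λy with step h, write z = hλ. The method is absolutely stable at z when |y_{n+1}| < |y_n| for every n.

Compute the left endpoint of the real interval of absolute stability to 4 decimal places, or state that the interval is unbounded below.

z* = -1.2000.

Set f=λy, z=hλ:
  k1=λy_n ⇒ h·k1=z·y_n;  k2=λ(1+5/6z)y_n ⇒ h·k2=z(1+5/6z)y_n
  y_{n+1}/y_n = 1 + z(1+5/6z) = 1 + z + 5/6z²
  R(z) = 1 + z + 5/6z².

Find x<0 with |R(x)|<1.
x=-0.98: |R|=0.8203
R=1: x+5/6x²=0 ⇒ x=−6/5=-1.2000; min R=1−1/(4·5/6)=0.7000>−1
Confirm numerically:
  x=-0.804: |R|=0.73468 <1
  x=-0.798: |R|=0.73267 <1
  x=-0.710: |R|=0.71008 <1
  x=-1.753: |R|=1.80784 >1
  x=-1.751: |R|=1.80400 >1
Interval (-1.2000, 0).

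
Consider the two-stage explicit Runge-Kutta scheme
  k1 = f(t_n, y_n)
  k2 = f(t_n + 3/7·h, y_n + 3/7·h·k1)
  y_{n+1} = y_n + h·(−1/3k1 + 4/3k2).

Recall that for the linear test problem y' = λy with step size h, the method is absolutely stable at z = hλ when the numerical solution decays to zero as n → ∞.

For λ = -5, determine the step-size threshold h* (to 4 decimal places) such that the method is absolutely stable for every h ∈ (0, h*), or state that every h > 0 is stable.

(-1.7500,0); λ=-5 ⇒ h* = (7/4)/5 = 0.3500.

Set f=λy, z=hλ:
  k1=λy_n ⇒ h·k1=z·y_n;  k2=λ(1+3/7z)y_n ⇒ h·k2=z(1+3/7z)y_n
  y_{n+1}/y_n = 1 − 1/3z + 4/3z(1+3/7z) = 1 + z + 4/7z²
  Hence R(z) = 1 + z + 4/7z².

Boundary: |R(x)|=1, x<0.
x=-1.07: |R|=0.5842
R=1: x+4/7x²=0 ⇒ x=−7/4=-1.7500; min R=1−1/(4·4/7)=0.5625>−1
Confirm numerically:
  x=-1.726: |R|=0.97633 <1
  x=-1.691: |R|=0.94299 <1
  x=-1.641: |R|=0.89779 <1
  x=-1.283: |R|=0.65762 <1
  x=-2.195: |R|=1.55816 >1
  x=-1.907: |R|=1.17109 >1
Stable set (-1.7500, 0).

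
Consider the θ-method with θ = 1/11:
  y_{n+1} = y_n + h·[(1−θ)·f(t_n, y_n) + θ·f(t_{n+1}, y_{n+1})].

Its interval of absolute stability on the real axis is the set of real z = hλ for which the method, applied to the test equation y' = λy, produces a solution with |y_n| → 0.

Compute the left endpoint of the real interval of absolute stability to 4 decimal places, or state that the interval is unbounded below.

z* = -2.4444.

Set f=λy, z=hλ:
  y_{n+1} = y_n + z·[10/11·y_n + 1/11·y_{n+1}] ⇒ (1 − 1/11z)y_{n+1} = (1 + 10/11z)y_n
  Hence R(z) = (1 + 10/11z)/(1 − 1/11z).

Boundary: |R(x)|=1, x<0.
x=-1.01: |R|=0.0749
R=−1: 1+10/11x = −1+1/11x ⇒ -9/11x=2 ⇒ x=2/(-9/11)=-2.4444
Confirm numerically:
  x=-2.260: |R|=0.87481 <1
  x=-1.971: |R|=0.67150 <1
  x=-1.255: |R|=0.12648 <1
  x=-2.869: |R|=1.27551 >1
  x=-2.501: |R|=1.03770 >1
Interval (-2.4444, 0).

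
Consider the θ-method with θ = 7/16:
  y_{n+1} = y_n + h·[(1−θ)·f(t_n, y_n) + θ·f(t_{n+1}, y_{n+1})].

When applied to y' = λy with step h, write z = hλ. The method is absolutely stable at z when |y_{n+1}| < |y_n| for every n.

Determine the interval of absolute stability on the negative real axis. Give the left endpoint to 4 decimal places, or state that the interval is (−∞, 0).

z∈(-16.0000,0).

With y'=λy (z=hλ):
  y_{n+1} = y_n + z·[9/16·y_n + 7/16·y_{n+1}] ⇒ (1 − 7/16z)y_{n+1} = (1 + 9/16z)y_n
  R(z) = (1 + 9/16z)/(1 − 7/16z).

Need |R(x)|<1, x<0.
x=-1.2: |R|=0.2131
R=−1: 1+9/16x = −1+7/16x ⇒ -1/8x=2 ⇒ x=2/(-1/8)=-16.0000
Confirm numerically:
  x=-14.394: |R|=0.97249 <1
  x=-14.385: |R|=0.97232 <1
  x=-9.410: |R|=0.83901 <1
  x=-16.404: |R|=1.00618 >1
  x=-16.035: |R|=1.00055 >1
Stable set (-16.0000, 0).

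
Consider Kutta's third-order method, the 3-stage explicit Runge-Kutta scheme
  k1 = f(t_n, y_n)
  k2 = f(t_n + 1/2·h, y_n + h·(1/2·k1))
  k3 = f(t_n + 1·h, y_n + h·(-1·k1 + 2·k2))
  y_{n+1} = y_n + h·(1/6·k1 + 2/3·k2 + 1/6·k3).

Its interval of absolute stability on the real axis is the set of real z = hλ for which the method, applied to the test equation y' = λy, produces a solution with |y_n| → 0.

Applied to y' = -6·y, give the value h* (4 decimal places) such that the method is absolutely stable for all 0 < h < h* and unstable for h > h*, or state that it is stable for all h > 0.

(-2.5127,0); λ=-6 ⇒ h* = 0.4188.

With y'=λy (z=hλ):
  order 3, 3-stage ⇒ R(z)=1+z+z^2/2+z^3/6
  (e.g. R(-1.71)=-0.08132, |R|=0.08132)

Need |R(x)|<1, x<0.
x=-1.71: |R|=0.0813
|R(-2.84)|=1.6249 |R(-1.32)|=0.1679 |R(-0.63)|=0.5268
Bisect:
  x_lo=-3.2004 |R|=2.5426  x_hi=-0.3051 |R|=0.7367
  mid=-1.75277 |R|=0.11415 →hi
  mid=-2.47660 |R|=0.94155 →hi
  mid=-2.83851 |R|=1.62165 →lo
  mid=-2.65755 |R|=1.25446 →lo
  mid=-2.56708 |R|=1.09159 →lo
  mid=-2.52184 |R|=1.01501 →lo
  mid=-2.49922 |R|=0.97790 →hi
  mid=-2.51053 |R|=0.99636 →hi
  mid=-2.51618 |R|=1.00566 →lo
  ...
  [-2.51282,-2.51265] ⇒ x*=-2.5127
Stable set (-2.5127, 0).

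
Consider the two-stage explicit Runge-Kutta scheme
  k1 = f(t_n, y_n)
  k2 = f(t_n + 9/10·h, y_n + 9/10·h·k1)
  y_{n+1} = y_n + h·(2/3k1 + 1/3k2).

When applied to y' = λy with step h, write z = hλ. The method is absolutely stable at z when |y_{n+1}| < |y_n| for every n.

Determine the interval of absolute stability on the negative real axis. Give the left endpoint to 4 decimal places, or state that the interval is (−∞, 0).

On y'=λy, z=hλ:
  k1=λy_n ⇒ h·k1=z·y_n;  k2=λ(1+9/10z)y_n ⇒ h·k2=z(1+9/10z)y_n
  y_{n+1}/y_n = 1 + 2/3z + 1/3z(1+9/10z) = 1 + z + 3/10z²
  Hence R(z) = 1 + z + 3/10z².

Need |R(x)|<1, x<0.
x=-0.47: |R|=0.5963
R=1: x+3/10x²=0 ⇒ x=−10/3=-3.3333; min R=1−1/(4·3/10)=0.1667>−1
Confirm numerically:
  x=-3.110: |R|=0.79163 <1
  x=-2.663: |R|=0.46447 <1
  x=-1.789: |R|=0.17116 <1
  x=-3.625: |R|=1.31719 >1
  x=-3.404: |R|=1.07216 >1
Interval (-3.3333, 0).

(-3.3333, 0).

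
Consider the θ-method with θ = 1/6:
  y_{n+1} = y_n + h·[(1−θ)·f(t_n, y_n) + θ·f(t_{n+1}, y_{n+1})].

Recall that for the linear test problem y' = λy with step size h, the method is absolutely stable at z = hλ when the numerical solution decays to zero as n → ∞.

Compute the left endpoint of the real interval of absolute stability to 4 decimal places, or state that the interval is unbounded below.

Set f=λy, z=hλ:
  y_{n+1} = y_n + z·[5/6·y_n + 1/6·y_{n+1}] ⇒ (1 − 1/6z)y_{n+1} = (1 + 5/6z)y_n
  R(z) = (1 + 5/6z)/(1 − 1/6z).

Need |R(x)|<1, x<0.
x=-1.71: |R|=0.3307
R=−1: 1+5/6x = −1+1/6x ⇒ -2/3x=2 ⇒ x=2/(-2/3)=-3.0000
Confirm numerically:
  x=-2.472: |R|=0.75071 <1
  x=-1.901: |R|=0.44361 <1
  x=-1.844: |R|=0.41050 <1
  x=-1.507: |R|=0.20448 <1
  x=-3.526: |R|=1.22087 >1
  x=-3.514: |R|=1.21610 >1
  x=-3.024: |R|=1.01064 >1
Interval (-3.0000, 0).

left endpoint -3.0000.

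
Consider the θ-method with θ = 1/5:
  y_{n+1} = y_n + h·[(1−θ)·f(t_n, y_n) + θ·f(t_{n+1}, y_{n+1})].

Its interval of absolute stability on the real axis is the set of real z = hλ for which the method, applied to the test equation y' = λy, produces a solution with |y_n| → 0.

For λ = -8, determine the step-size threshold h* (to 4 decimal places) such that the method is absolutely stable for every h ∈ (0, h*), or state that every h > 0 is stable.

(-3.3333,0); λ=-8 ⇒ h* = (10/3)/8 = 0.4167.

Test eqn y'=λy, z=hλ:
  y_{n+1} = y_n + z·[4/5·y_n + 1/5·y_{n+1}] ⇒ (1 − 1/5z)y_{n+1} = (1 + 4/5z)y_n
  R(z) = (1 + 4/5z)/(1 − 1/5z).

Boundary: |R(x)|=1, x<0.
x=-0.78: |R|=0.3253
R=−1: 1+4/5x = −1+1/5x ⇒ -3/5x=2 ⇒ x=2/(-3/5)=-3.3333
Confirm numerically:
  x=-2.381: |R|=0.61293 <1
  x=-2.380: |R|=0.61247 <1
  x=-1.878: |R|=0.36522 <1
  x=-3.511: |R|=1.06262 >1
  x=-3.475: |R|=1.05015 >1
Interval (-3.3333, 0).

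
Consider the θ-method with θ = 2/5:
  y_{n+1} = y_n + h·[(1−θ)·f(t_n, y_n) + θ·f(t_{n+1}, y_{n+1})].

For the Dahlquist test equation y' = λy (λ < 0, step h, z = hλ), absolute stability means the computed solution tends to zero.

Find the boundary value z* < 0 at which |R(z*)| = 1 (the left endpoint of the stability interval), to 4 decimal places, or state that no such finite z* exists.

Test eqn y'=λy, z=hλ:
  y_{n+1} = y_n + z·[3/5·y_n + 2/5·y_{n+1}] ⇒ (1 − 2/5z)y_{n+1} = (1 + 3/5z)y_n
  Hence R(z) = (1 + 3/5z)/(1 − 2/5z).

Find x<0 with |R(x)|<1.
x=-0.75: |R|=0.4231
R=−1: 1+3/5x = −1+2/5x ⇒ -1/5x=2 ⇒ x=2/(-1/5)=-10.0000
Confirm numerically:
  x=-8.394: |R|=0.92629 <1
  x=-6.080: |R|=0.77156 <1
  x=-5.281: |R|=0.69676 <1
  x=-10.356: |R|=1.01385 >1
  x=-10.346: |R|=1.01347 >1
So |R|<1 on (-10.0000, 0).

left endpoint -10.0000.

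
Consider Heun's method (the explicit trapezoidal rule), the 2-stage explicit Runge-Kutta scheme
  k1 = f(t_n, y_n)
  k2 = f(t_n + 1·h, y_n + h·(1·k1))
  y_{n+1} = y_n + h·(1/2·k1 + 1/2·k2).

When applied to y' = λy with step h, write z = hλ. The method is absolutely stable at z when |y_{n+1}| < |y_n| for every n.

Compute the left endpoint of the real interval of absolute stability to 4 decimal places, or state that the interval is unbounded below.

z* = -2.0000.

Set f=λy, z=hλ:
  order 2, 2-stage ⇒ R(z)=1+z+z^2/2
  (e.g. R(-0.77)=0.52645, |R|=0.52645)

Need |R(x)|<1, x<0.
x=-0.77: |R|=0.5264
|R(-2.05)|=1.0512 |R(-1.66)|=0.7178 |R(-0.94)|=0.5018
Bisect:
  x_lo=-2.8418 |R|=2.1961  x_hi=-0.1492 |R|=0.8620
  mid=-1.49548 |R|=0.62275 →hi
  mid=-2.16864 |R|=1.18286 →lo
  mid=-1.83206 |R|=0.84616 →hi
  mid=-2.00035 |R|=1.00035 →lo
  mid=-1.91621 |R|=0.91972 →hi
  mid=-1.95828 |R|=0.95915 →hi
  mid=-1.97932 |R|=0.97953 →hi
  mid=-1.98983 |R|=0.98989 →hi
  mid=-1.99509 |R|=0.99510 →hi
  mid=-1.99772 |R|=0.99772 →hi
  ...
  [-2.00002,-1.99986] ⇒ x*=-2.0000
So |R|<1 on (-2.0000, 0).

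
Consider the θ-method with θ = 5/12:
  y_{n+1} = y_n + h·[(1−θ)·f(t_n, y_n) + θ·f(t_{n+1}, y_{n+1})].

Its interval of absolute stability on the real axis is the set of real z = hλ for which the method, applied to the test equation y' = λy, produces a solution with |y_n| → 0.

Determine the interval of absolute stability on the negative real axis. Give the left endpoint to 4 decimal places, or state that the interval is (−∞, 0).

z∈(-12.0000,0).

With y'=λy (z=hλ):
  y_{n+1} = y_n + z·[7/12·y_n + 5/12·y_{n+1}] ⇒ (1 − 5/12z)y_{n+1} = (1 + 7/12z)y_n
  R(z) = (1 + 7/12z)/(1 − 5/12z).

Need |R(x)|<1, x<0.
x=-1.29: |R|=0.1610
R=−1: 1+7/12x = −1+5/12x ⇒ -1/6x=2 ⇒ x=2/(-1/6)=-12.0000
Confirm numerically:
  x=-11.739: |R|=0.99262 <1
  x=-11.505: |R|=0.98576 <1
  x=-5.539: |R|=0.67447 <1
  x=-12.492: |R|=1.01322 >1
  x=-12.491: |R|=1.01319 >1
  x=-12.221: |R|=1.00605 >1
Stable set (-12.0000, 0).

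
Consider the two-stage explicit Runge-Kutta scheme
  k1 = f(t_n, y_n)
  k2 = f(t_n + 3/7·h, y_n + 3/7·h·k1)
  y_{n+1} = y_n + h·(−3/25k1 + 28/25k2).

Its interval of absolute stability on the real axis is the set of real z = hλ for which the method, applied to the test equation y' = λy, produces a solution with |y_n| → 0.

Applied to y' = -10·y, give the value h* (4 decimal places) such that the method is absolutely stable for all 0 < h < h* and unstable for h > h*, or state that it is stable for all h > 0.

Set f=λy, z=hλ:
  k1=λy_n ⇒ h·k1=z·y_n;  k2=λ(1+3/7z)y_n ⇒ h·k2=z(1+3/7z)y_n
  y_{n+1}/y_n = 1 − 3/25z + 28/25z(1+3/7z) = 1 + z + 12/25z²
  ⇒ R(z) = 1 + z + 12/25z².

Find x<0 with |R(x)|<1.
x=-1.28: |R|=0.5064
R=1: x+12/25x²=0 ⇒ x=−25/12=-2.0833; min R=1−1/(4·12/25)=0.4792>−1
Confirm numerically:
  x=-1.892: |R|=0.82624 <1
  x=-1.479: |R|=0.57097 <1
  x=-1.461: |R|=0.56357 <1
  x=-2.230: |R|=1.15699 >1
  x=-2.220: |R|=1.14563 >1
  x=-2.128: |R|=1.04562 >1
Interval (-2.0833, 0).

(-2.0833,0); λ=-10 ⇒ h* = (25/12)/10 = 0.2083.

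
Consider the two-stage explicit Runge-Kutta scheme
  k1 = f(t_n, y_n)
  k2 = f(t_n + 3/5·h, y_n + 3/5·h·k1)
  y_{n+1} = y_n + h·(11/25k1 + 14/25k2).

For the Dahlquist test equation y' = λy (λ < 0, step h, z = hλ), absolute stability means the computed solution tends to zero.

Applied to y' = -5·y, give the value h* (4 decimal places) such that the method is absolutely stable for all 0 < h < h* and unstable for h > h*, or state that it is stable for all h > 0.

(-2.9762,0); λ=-5 ⇒ h* = (125/42)/5 = 0.5952.

On y'=λy, z=hλ:
  k1=λy_n ⇒ h·k1=z·y_n;  k2=λ(1+3/5z)y_n ⇒ h·k2=z(1+3/5z)y_n
  y_{n+1}/y_n = 1 + 11/25z + 14/25z(1+3/5z) = 1 + z + 42/125z²
  R(z) = 1 + z + 42/125z².

Find x<0 with |R(x)|<1.
x=-1.11: |R|=0.3040
R=1: x+42/125x²=0 ⇒ x=−125/42=-2.9762; min R=1−1/(4·42/125)=0.2560>−1
Confirm numerically:
  x=-2.669: |R|=0.72452 <1
  x=-2.564: |R|=0.64490 <1
  x=-2.019: |R|=0.35066 <1
  x=-1.823: |R|=0.29364 <1
  x=-3.451: |R|=1.55056 >1
  x=-3.450: |R|=1.54924 >1
  x=-3.203: |R|=1.24409 >1
Stable set (-2.9762, 0).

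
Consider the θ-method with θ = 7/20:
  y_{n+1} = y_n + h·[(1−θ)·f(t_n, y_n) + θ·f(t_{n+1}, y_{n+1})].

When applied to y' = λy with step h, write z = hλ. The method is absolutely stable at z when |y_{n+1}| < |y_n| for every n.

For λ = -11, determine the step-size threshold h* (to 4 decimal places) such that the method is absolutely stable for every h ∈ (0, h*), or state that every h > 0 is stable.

Test eqn y'=λy, z=hλ:
  y_{n+1} = y_n + z·[13/20·y_n + 7/20·y_{n+1}] ⇒ (1 − 7/20z)y_{n+1} = (1 + 13/20z)y_n
  R(z) = (1 + 13/20z)/(1 − 7/20z).

Need |R(x)|<1, x<0.
x=-1.76: |R|=0.0891
R=−1: 1+13/20x = −1+7/20x ⇒ -3/10x=2 ⇒ x=2/(-3/10)=-6.6667
Confirm numerically:
  x=-5.786: |R|=0.91266 <1
  x=-5.290: |R|=0.85516 <1
  x=-2.678: |R|=0.38234 <1
  x=-7.219: |R|=1.04699 >1
  x=-6.913: |R|=1.02161 >1
  x=-6.771: |R|=1.00929 >1
Interval (-6.6667, 0).

(-6.6667,0); λ=-11 ⇒ h* = (20/3)/11 = 0.6061.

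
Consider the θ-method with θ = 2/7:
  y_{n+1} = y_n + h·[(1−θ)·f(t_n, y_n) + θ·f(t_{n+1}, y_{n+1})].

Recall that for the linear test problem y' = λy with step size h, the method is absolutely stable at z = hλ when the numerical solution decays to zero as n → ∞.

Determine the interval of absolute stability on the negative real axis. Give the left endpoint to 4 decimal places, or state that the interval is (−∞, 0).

With y'=λy (z=hλ):
  y_{n+1} = y_n + z·[5/7·y_n + 2/7·y_{n+1}] ⇒ (1 − 2/7z)y_{n+1} = (1 + 5/7z)y_n
  R(z) = (1 + 5/7z)/(1 − 2/7z).

Find x<0 with |R(x)|<1.
x=-1.5: |R|=0.0500
R=−1: 1+5/7x = −1+2/7x ⇒ -3/7x=2 ⇒ x=2/(-3/7)=-4.6667
Confirm numerically:
  x=-4.475: |R|=0.96395 <1
  x=-4.016: |R|=0.87014 <1
  x=-2.863: |R|=0.57481 <1
  x=-2.101: |R|=0.31289 <1
  x=-5.155: |R|=1.08463 >1
  x=-4.722: |R|=1.01009 >1
So |R|<1 on (-4.6667, 0).

(-4.6667, 0).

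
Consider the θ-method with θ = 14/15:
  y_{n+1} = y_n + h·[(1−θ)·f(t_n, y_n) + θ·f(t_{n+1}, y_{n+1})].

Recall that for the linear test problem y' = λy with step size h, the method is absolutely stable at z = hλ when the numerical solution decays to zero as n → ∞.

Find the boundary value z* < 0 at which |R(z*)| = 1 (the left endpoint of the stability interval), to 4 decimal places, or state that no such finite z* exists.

(−∞, 0) — no finite endpoint.

Test eqn y'=λy, z=hλ:
  y_{n+1} = y_n + z·[1/15·y_n + 14/15·y_{n+1}] ⇒ (1 − 14/15z)y_{n+1} = (1 + 1/15z)y_n
  R(z) = (1 + 1/15z)/(1 − 14/15z).

Find x<0 with |R(x)|<1.
x=-1.77: |R|=0.3326
x=-2: |R|=0.3023
x=-10: |R|=0.0323
x=-100: |R|=0.0601
θ=14/15≥1/2 ⇒ |1+1/15x|<|1−14/15x| ∀x<0 ⇒ unbounded interval.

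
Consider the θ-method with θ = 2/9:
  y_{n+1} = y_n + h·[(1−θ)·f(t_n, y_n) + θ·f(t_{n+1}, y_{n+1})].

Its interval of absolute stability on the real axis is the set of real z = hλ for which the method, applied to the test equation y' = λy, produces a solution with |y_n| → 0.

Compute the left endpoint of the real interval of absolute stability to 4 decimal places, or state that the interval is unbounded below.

left endpoint -3.6000.

With y'=λy (z=hλ):
  y_{n+1} = y_n + z·[7/9·y_n + 2/9·y_{n+1}] ⇒ (1 − 2/9z)y_{n+1} = (1 + 7/9z)y_n
  R(z) = (1 + 7/9z)/(1 − 2/9z).

Find x<0 with |R(x)|<1.
x=-1.68: |R|=0.2233
R=−1: 1+7/9x = −1+2/9x ⇒ -5/9x=2 ⇒ x=2/(-5/9)=-3.6000
Confirm numerically:
  x=-3.097: |R|=0.83447 <1
  x=-2.198: |R|=0.47671 <1
  x=-1.872: |R|=0.32203 <1
  x=-4.131: |R|=1.15381 >1
  x=-3.776: |R|=1.05317 >1
Stable set (-3.6000, 0).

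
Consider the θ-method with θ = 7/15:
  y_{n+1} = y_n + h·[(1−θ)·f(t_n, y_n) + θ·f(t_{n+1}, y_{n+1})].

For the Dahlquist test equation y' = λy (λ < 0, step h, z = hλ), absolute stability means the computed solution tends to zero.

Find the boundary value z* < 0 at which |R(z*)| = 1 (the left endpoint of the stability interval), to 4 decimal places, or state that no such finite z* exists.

left endpoint -30.0000.

On y'=λy, z=hλ:
  y_{n+1} = y_n + z·[8/15·y_n + 7/15·y_{n+1}] ⇒ (1 − 7/15z)y_{n+1} = (1 + 8/15z)y_n
  so R(z) = (1 + 8/15z)/(1 − 7/15z).

Need |R(x)|<1, x<0.
x=-1.66: |R|=0.0646
R=−1: 1+8/15x = −1+7/15x ⇒ -1/15x=2 ⇒ x=2/(-1/15)=-30.0000
Confirm numerically:
  x=-27.177: |R|=0.98625 <1
  x=-24.216: |R|=0.96865 <1
  x=-23.482: |R|=0.96366 <1
  x=-17.043: |R|=0.90352 <1
  x=-30.396: |R|=1.00174 >1
  x=-30.344: |R|=1.00151 >1
So |R|<1 on (-30.0000, 0).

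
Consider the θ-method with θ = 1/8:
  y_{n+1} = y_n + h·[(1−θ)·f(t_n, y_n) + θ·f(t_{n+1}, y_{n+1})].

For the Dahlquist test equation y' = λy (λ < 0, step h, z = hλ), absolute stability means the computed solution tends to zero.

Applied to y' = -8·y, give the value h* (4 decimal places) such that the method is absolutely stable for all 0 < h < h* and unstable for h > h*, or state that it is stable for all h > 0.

(-2.6667,0); λ=-8 ⇒ h* = (8/3)/8 = 0.3333.

On y'=λy, z=hλ:
  y_{n+1} = y_n + z·[7/8·y_n + 1/8·y_{n+1}] ⇒ (1 − 1/8z)y_{n+1} = (1 + 7/8z)y_n
  Hence R(z) = (1 + 7/8z)/(1 − 1/8z).

Solve |R(x)|<1 on ℝ⁻.
x=-1.3: |R|=0.1183
R=−1: 1+7/8x = −1+1/8x ⇒ -3/4x=2 ⇒ x=2/(-3/4)=-2.6667
Confirm numerically:
  x=-2.469: |R|=0.88671 <1
  x=-1.815: |R|=0.47937 <1
  x=-1.293: |R|=0.11310 <1
  x=-1.223: |R|=0.06083 <1
  x=-3.222: |R|=1.29692 >1
  x=-3.092: |R|=1.23008 >1
  x=-2.979: |R|=1.17069 >1
So |R|<1 on (-2.6667, 0).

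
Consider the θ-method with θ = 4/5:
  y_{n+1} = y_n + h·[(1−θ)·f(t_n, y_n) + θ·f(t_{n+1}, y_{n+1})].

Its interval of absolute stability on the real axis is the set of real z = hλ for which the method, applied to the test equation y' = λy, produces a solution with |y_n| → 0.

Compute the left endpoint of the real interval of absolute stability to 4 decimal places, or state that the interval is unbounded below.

Test eqn y'=λy, z=hλ:
  y_{n+1} = y_n + z·[1/5·y_n + 4/5·y_{n+1}] ⇒ (1 − 4/5z)y_{n+1} = (1 + 1/5z)y_n
  so R(z) = (1 + 1/5z)/(1 − 4/5z).

Need |R(x)|<1, x<0.
x=-0.41: |R|=0.6913
x=-2: |R|=0.2308
x=-10: |R|=0.1111
x=-100: |R|=0.2346
θ=4/5≥1/2 ⇒ |1+1/5x|<|1−4/5x| ∀x<0 ⇒ stable on all of ℝ⁻.

(−∞, 0) — no finite endpoint.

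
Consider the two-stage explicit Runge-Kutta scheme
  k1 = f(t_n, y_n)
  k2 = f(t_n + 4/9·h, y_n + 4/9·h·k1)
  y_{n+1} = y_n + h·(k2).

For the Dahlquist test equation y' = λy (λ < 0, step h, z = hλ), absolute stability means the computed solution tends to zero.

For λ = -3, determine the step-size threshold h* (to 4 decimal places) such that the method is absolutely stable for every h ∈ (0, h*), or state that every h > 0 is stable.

(-2.2500,0); λ=-3 ⇒ h* = (9/4)/3 = 0.7500.

Set f=λy, z=hλ:
  k1=λy_n ⇒ h·k1=z·y_n;  k2=λ(1+4/9z)y_n ⇒ h·k2=z(1+4/9z)y_n
  y_{n+1}/y_n = 1 + z(1+4/9z) = 1 + z + 4/9z²
  Hence R(z) = 1 + z + 4/9z².

Find x<0 with |R(x)|<1.
x=-1.32: |R|=0.4544
R=1: x+4/9x²=0 ⇒ x=−9/4=-2.2500; min R=1−1/(4·4/9)=0.4375>−1
Confirm numerically:
  x=-1.943: |R|=0.73489 <1
  x=-1.906: |R|=0.70859 <1
  x=-1.203: |R|=0.44020 <1
  x=-2.482: |R|=1.25592 >1
  x=-2.412: |R|=1.17366 >1
So |R|<1 on (-2.2500, 0).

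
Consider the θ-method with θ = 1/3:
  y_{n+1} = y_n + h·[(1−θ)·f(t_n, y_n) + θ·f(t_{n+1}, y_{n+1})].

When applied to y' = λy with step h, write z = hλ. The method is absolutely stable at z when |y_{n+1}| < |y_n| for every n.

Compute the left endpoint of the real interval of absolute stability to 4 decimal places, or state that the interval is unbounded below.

With y'=λy (z=hλ):
  y_{n+1} = y_n + z·[2/3·y_n + 1/3·y_{n+1}] ⇒ (1 − 1/3z)y_{n+1} = (1 + 2/3z)y_n
  ⇒ R(z) = (1 + 2/3z)/(1 − 1/3z).

Solve |R(x)|<1 on ℝ⁻.
x=-0.61: |R|=0.4931
R=−1: 1+2/3x = −1+1/3x ⇒ -1/3x=2 ⇒ x=2/(-1/3)=-6.0000
Confirm numerically:
  x=-5.920: |R|=0.99103 <1
  x=-5.309: |R|=0.91684 <1
  x=-5.112: |R|=0.89053 <1
  x=-4.605: |R|=0.81657 <1
  x=-6.415: |R|=1.04408 >1
  x=-6.222: |R|=1.02407 >1
Interval (-6.0000, 0).

z* = -6.0000.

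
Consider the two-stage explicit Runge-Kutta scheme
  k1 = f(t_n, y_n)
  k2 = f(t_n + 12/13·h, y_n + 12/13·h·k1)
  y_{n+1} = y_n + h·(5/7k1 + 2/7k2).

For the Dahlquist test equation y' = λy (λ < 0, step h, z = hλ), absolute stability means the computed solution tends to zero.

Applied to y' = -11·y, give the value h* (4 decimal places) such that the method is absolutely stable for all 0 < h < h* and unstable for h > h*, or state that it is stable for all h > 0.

(-3.7917,0); λ=-11 ⇒ h* = (91/24)/11 = 0.3447.

Test eqn y'=λy, z=hλ:
  k1=λy_n ⇒ h·k1=z·y_n;  k2=λ(1+12/13z)y_n ⇒ h·k2=z(1+12/13z)y_n
  y_{n+1}/y_n = 1 + 5/7z + 2/7z(1+12/13z) = 1 + z + 24/91z²
  Hence R(z) = 1 + z + 24/91z².

Need |R(x)|<1, x<0.
x=-0.32: |R|=0.7070
R=1: x+24/91x²=0 ⇒ x=−91/24=-3.7917; min R=1−1/(4·24/91)=0.0521>−1
Confirm numerically:
  x=-3.528: |R|=0.75467 <1
  x=-3.295: |R|=0.56839 <1
  x=-2.444: |R|=0.13133 <1
  x=-4.218: |R|=1.47427 >1
  x=-4.084: |R|=1.31487 >1
Stable set (-3.7917, 0).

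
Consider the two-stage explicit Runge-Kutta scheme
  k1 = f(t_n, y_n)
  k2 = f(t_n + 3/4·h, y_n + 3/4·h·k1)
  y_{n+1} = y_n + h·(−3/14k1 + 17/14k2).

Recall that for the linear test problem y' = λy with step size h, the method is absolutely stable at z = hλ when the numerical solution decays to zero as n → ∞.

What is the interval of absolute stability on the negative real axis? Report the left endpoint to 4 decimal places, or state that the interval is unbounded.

With y'=λy (z=hλ):
  k1=λy_n ⇒ h·k1=z·y_n;  k2=λ(1+3/4z)y_n ⇒ h·k2=z(1+3/4z)y_n
  y_{n+1}/y_n = 1 − 3/14z + 17/14z(1+3/4z) = 1 + z + 51/56z²
  so R(z) = 1 + z + 51/56z².

Boundary: |R(x)|=1, x<0.
x=-0.8: |R|=0.7829
R=1: x+51/56x²=0 ⇒ x=−56/51=-1.0980; min R=1−1/(4·51/56)=0.7255>−1
Confirm numerically:
  x=-0.957: |R|=0.87708 <1
  x=-0.781: |R|=0.77450 <1
  x=-0.739: |R|=0.75836 <1
  x=-1.520: |R|=1.58411 >1
  x=-1.380: |R|=1.35436 >1
Interval (-1.0980, 0).

(-1.0980, 0).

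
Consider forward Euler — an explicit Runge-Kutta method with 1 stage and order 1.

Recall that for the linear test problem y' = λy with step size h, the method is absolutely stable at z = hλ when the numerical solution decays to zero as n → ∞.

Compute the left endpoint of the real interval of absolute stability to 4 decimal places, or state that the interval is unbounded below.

Set f=λy, z=hλ:
  order 1, 1-stage ⇒ R(z)=1+z
  (e.g. R(-0.4)=0.60000, |R|=0.60000)

Boundary: |R(x)|=1, x<0.
x=-0.4: |R|=0.6000
|R(-1.98)|=0.9800 |R(-1.91)|=0.9100 |R(-0.95)|=0.0500
Bisect:
  x_lo=-2.6212 |R|=1.6212  x_hi=-0.3644 |R|=0.6356
  mid=-1.49281 |R|=0.49281 →hi
  mid=-2.05702 |R|=1.05702 →lo
  mid=-1.77491 |R|=0.77491 →hi
  mid=-1.91596 |R|=0.91596 →hi
  mid=-1.98649 |R|=0.98649 →hi
  mid=-2.02175 |R|=1.02175 →lo
  mid=-2.00412 |R|=1.00412 →lo
  mid=-1.99531 |R|=0.99531 →hi
  mid=-1.99971 |R|=0.99971 →hi
  mid=-2.00192 |R|=1.00192 →lo
  ...
  [-2.00013,-1.99999] ⇒ x*=-2.0000
So |R|<1 on (-2.0000, 0).

z* = -2.0000.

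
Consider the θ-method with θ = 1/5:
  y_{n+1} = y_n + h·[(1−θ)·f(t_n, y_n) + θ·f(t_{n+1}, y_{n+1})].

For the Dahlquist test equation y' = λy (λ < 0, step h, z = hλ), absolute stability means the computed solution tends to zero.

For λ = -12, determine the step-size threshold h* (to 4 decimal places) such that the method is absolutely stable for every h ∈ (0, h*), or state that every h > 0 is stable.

Test eqn y'=λy, z=hλ:
  y_{n+1} = y_n + z·[4/5·y_n + 1/5·y_{n+1}] ⇒ (1 − 1/5z)y_{n+1} = (1 + 4/5z)y_n
  R(z) = (1 + 4/5z)/(1 − 1/5z).

Boundary: |R(x)|=1, x<0.
x=-1.48: |R|=0.1420
R=−1: 1+4/5x = −1+1/5x ⇒ -3/5x=2 ⇒ x=2/(-3/5)=-3.3333
Confirm numerically:
  x=-1.974: |R|=0.41526 <1
  x=-1.798: |R|=0.32245 <1
  x=-1.524: |R|=0.16800 <1
  x=-1.333: |R|=0.05242 <1
  x=-3.719: |R|=1.13270 >1
  x=-3.682: |R|=1.12048 >1
Stable set (-3.3333, 0).

(-3.3333,0); λ=-12 ⇒ h* = (10/3)/12 = 0.2778.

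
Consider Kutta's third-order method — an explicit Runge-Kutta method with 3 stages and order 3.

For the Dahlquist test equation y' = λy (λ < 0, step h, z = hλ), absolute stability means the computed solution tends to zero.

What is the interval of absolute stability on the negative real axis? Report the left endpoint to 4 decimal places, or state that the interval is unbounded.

(-2.5127, 0).

With y'=λy (z=hλ):
  order 3, 3-stage ⇒ R(z)=1+z+z^2/2+z^3/6
  (e.g. R(-1.07)=0.29828, |R|=0.29828)

Find x<0 with |R(x)|<1.
x=-1.07: |R|=0.2983
|R(-2.48)|=0.9470 |R(-2.34)|=0.7377 |R(-1.02)|=0.3233
Bisect:
  x_lo=-2.8550 |R|=1.6581  x_hi=-0.2382 |R|=0.7879
  mid=-1.54661 |R|=0.03281 →hi
  mid=-2.20082 |R|=0.55567 →hi
  mid=-2.52793 |R|=1.02514 →lo
  mid=-2.36438 |R|=0.77216 →hi
  mid=-2.44615 |R|=0.89382 →hi
  mid=-2.48704 |R|=0.95824 →hi
  mid=-2.50749 |R|=0.99138 →hi
  mid=-2.51771 |R|=1.00818 →lo
  mid=-2.51260 |R|=0.99976 →hi
  ...
  [-2.51276,-2.51260] ⇒ x*=-2.5127
Interval (-2.5127, 0).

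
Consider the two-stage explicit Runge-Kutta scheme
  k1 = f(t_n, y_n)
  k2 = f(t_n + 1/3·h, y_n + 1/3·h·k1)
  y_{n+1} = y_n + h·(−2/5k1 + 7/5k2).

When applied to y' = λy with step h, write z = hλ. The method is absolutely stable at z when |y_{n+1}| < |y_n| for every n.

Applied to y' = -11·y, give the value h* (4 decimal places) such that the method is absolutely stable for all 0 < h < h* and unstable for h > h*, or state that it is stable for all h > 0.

With y'=λy (z=hλ):
  k1=λy_n ⇒ h·k1=z·y_n;  k2=λ(1+1/3z)y_n ⇒ h·k2=z(1+1/3z)y_n
  y_{n+1}/y_n = 1 − 2/5z + 7/5z(1+1/3z) = 1 + z + 7/15z²
  so R(z) = 1 + z + 7/15z².

Boundary: |R(x)|=1, x<0.
x=-1.3: |R|=0.4887
R=1: x+7/15x²=0 ⇒ x=−15/7=-2.1429; min R=1−1/(4·7/15)=0.4643>−1
Confirm numerically:
  x=-2.029: |R|=0.89219 <1
  x=-1.833: |R|=0.73495 <1
  x=-1.427: |R|=0.52329 <1
  x=-0.892: |R|=0.47931 <1
  x=-2.704: |R|=1.70809 >1
  x=-2.683: |R|=1.67629 >1
  x=-2.424: |R|=1.31803 >1
Stable set (-2.1429, 0).

(-2.1429,0); λ=-11 ⇒ h* = (15/7)/11 = 0.1948.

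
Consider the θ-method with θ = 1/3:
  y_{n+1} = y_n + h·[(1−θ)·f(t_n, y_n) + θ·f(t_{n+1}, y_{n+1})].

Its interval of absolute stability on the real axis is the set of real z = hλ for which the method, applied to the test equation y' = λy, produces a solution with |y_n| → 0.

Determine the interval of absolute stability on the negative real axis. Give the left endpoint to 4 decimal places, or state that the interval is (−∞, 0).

With y'=λy (z=hλ):
  y_{n+1} = y_n + z·[2/3·y_n + 1/3·y_{n+1}] ⇒ (1 − 1/3z)y_{n+1} = (1 + 2/3z)y_n
  so R(z) = (1 + 2/3z)/(1 − 1/3z).

Boundary: |R(x)|=1, x<0.
x=-0.51: |R|=0.5641
R=−1: 1+2/3x = −1+1/3x ⇒ -1/3x=2 ⇒ x=2/(-1/3)=-6.0000
Confirm numerically:
  x=-5.642: |R|=0.95857 <1
  x=-4.745: |R|=0.83796 <1
  x=-3.458: |R|=0.60638 <1
  x=-2.602: |R|=0.39343 <1
  x=-6.250: |R|=1.02703 >1
  x=-6.133: |R|=1.01456 >1
  x=-6.130: |R|=1.01424 >1
Interval (-6.0000, 0).

z∈(-6.0000,0).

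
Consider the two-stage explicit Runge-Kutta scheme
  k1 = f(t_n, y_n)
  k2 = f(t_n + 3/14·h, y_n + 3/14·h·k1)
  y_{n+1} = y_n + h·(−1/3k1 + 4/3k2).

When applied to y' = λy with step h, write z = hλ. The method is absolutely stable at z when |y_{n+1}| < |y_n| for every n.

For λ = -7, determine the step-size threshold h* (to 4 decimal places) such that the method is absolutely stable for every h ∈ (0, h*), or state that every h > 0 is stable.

With y'=λy (z=hλ):
  k1=λy_n ⇒ h·k1=z·y_n;  k2=λ(1+3/14z)y_n ⇒ h·k2=z(1+3/14z)y_n
  y_{n+1}/y_n = 1 − 1/3z + 4/3z(1+3/14z) = 1 + z + 2/7z²
  Hence R(z) = 1 + z + 2/7z².

Boundary: |R(x)|=1, x<0.
x=-1.74: |R|=0.1250
R=1: x+2/7x²=0 ⇒ x=−7/2=-3.5000; min R=1−1/(4·2/7)=0.1250>−1
Confirm numerically:
  x=-3.277: |R|=0.79121 <1
  x=-2.384: |R|=0.23984 <1
  x=-1.867: |R|=0.12891 <1
  x=-1.744: |R|=0.12501 <1
  x=-3.984: |R|=1.55093 >1
  x=-3.887: |R|=1.42979 >1
  x=-3.813: |R|=1.34099 >1
So |R|<1 on (-3.5000, 0).

(-3.5000,0); λ=-7 ⇒ h* = (7/2)/7 = 0.5000.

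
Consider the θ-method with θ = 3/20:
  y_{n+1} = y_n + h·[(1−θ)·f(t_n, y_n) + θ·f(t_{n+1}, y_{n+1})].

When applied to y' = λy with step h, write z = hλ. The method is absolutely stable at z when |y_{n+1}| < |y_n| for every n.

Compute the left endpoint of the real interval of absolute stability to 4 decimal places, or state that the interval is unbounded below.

left endpoint -2.8571.

On y'=λy, z=hλ:
  y_{n+1} = y_n + z·[17/20·y_n + 3/20·y_{n+1}] ⇒ (1 − 3/20z)y_{n+1} = (1 + 17/20z)y_n
  ⇒ R(z) = (1 + 17/20z)/(1 − 3/20z).

Find x<0 with |R(x)|<1.
x=-1.03: |R|=0.1078
R=−1: 1+17/20x = −1+3/20x ⇒ -7/10x=2 ⇒ x=2/(-7/10)=-2.8571
Confirm numerically:
  x=-1.699: |R|=0.35395 <1
  x=-1.492: |R|=0.21915 <1
  x=-1.384: |R|=0.14607 <1
  x=-3.044: |R|=1.08980 >1
  x=-3.009: |R|=1.07324 >1
Interval (-2.8571, 0).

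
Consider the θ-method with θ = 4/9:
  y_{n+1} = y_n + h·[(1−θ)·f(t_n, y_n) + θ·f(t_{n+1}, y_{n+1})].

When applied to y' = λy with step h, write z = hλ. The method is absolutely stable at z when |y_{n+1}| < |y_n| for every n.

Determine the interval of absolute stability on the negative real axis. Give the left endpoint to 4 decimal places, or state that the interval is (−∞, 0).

z∈(-18.0000,0).

With y'=λy (z=hλ):
  y_{n+1} = y_n + z·[5/9·y_n + 4/9·y_{n+1}] ⇒ (1 − 4/9z)y_{n+1} = (1 + 5/9z)y_n
  R(z) = (1 + 5/9z)/(1 − 4/9z).

Boundary: |R(x)|=1, x<0.
x=-1.02: |R|=0.2982
R=−1: 1+5/9x = −1+4/9x ⇒ -1/9x=2 ⇒ x=2/(-1/9)=-18.0000
Confirm numerically:
  x=-15.523: |R|=0.96516 <1
  x=-14.789: |R|=0.95289 <1
  x=-8.847: |R|=0.79380 <1
  x=-8.065: |R|=0.75921 <1
  x=-18.352: |R|=1.00427 >1
  x=-18.207: |R|=1.00253 >1
  x=-18.139: |R|=1.00170 >1
So |R|<1 on (-18.0000, 0).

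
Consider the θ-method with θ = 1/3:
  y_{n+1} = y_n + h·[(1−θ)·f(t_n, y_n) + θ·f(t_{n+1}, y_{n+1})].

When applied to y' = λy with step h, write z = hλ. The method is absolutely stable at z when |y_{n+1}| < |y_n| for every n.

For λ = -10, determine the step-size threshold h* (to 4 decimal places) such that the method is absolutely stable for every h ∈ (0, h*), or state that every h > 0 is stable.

(-6.0000,0); λ=-10 ⇒ h* = (6)/10 = 0.6000.

Set f=λy, z=hλ:
  y_{n+1} = y_n + z·[2/3·y_n + 1/3·y_{n+1}] ⇒ (1 − 1/3z)y_{n+1} = (1 + 2/3z)y_n
  R(z) = (1 + 2/3z)/(1 − 1/3z).

Need |R(x)|<1, x<0.
x=-1.57: |R|=0.0306
R=−1: 1+2/3x = −1+1/3x ⇒ -1/3x=2 ⇒ x=2/(-1/3)=-6.0000
Confirm numerically:
  x=-5.652: |R|=0.95978 <1
  x=-5.227: |R|=0.90604 <1
  x=-4.025: |R|=0.71886 <1
  x=-3.945: |R|=0.70410 <1
  x=-6.181: |R|=1.01971 >1
  x=-6.165: |R|=1.01800 >1
  x=-6.037: |R|=1.00409 >1
Interval (-6.0000, 0).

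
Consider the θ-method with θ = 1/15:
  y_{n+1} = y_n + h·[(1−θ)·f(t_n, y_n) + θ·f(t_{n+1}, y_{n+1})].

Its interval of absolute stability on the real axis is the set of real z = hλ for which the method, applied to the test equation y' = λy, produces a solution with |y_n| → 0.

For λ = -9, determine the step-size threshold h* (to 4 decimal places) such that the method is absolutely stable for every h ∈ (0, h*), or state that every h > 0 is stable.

Test eqn y'=λy, z=hλ:
  y_{n+1} = y_n + z·[14/15·y_n + 1/15·y_{n+1}] ⇒ (1 − 1/15z)y_{n+1} = (1 + 14/15z)y_n
  R(z) = (1 + 14/15z)/(1 − 1/15z).

Need |R(x)|<1, x<0.
x=-0.39: |R|=0.6199
R=−1: 1+14/15x = −1+1/15x ⇒ -13/15x=2 ⇒ x=2/(-13/15)=-2.3077
Confirm numerically:
  x=-1.772: |R|=0.58478 <1
  x=-1.681: |R|=0.51160 <1
  x=-1.497: |R|=0.36116 <1
  x=-1.012: |R|=0.05196 <1
  x=-2.513: |R|=1.15240 >1
  x=-2.484: |R|=1.13109 >1
  x=-2.459: |R|=1.11266 >1
Stable set (-2.3077, 0).

(-2.3077,0); λ=-9 ⇒ h* = (30/13)/9 = 0.2564.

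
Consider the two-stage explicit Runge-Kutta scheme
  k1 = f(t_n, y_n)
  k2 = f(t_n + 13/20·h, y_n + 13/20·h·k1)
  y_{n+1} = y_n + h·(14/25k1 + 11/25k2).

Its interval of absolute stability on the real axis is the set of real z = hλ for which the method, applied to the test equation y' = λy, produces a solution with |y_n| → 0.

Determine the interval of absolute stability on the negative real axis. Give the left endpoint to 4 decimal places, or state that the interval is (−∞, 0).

z∈(-3.4965,0).

Test eqn y'=λy, z=hλ:
  k1=λy_n ⇒ h·k1=z·y_n;  k2=λ(1+13/20z)y_n ⇒ h·k2=z(1+13/20z)y_n
  y_{n+1}/y_n = 1 + 14/25z + 11/25z(1+13/20z) = 1 + z + 143/500z²
  R(z) = 1 + z + 143/500z².

Need |R(x)|<1, x<0.
x=-0.56: |R|=0.5297
R=1: x+143/500x²=0 ⇒ x=−500/143=-3.4965; min R=1−1/(4·143/500)=0.1259>−1
Confirm numerically:
  x=-3.475: |R|=0.97863 <1
  x=-2.967: |R|=0.55068 <1
  x=-2.098: |R|=0.16086 <1
  x=-4.051: |R|=1.64243 >1
  x=-4.015: |R|=1.59538 >1
  x=-3.817: |R|=1.34987 >1
Interval (-3.4965, 0).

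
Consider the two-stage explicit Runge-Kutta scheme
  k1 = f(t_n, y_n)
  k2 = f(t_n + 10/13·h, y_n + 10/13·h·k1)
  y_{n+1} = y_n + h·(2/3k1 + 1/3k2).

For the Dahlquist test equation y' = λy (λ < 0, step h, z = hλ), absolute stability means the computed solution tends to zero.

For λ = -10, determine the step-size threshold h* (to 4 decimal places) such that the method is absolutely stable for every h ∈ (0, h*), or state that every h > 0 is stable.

With y'=λy (z=hλ):
  k1=λy_n ⇒ h·k1=z·y_n;  k2=λ(1+10/13z)y_n ⇒ h·k2=z(1+10/13z)y_n
  y_{n+1}/y_n = 1 + 2/3z + 1/3z(1+10/13z) = 1 + z + 10/39z²
  so R(z) = 1 + z + 10/39z².

Solve |R(x)|<1 on ℝ⁻.
x=-1.65: |R|=0.0481
R=1: x+10/39x²=0 ⇒ x=−39/10=-3.9000; min R=1−1/(4·10/39)=0.0250>−1
Confirm numerically:
  x=-3.794: |R|=0.89688 <1
  x=-3.241: |R|=0.45235 <1
  x=-2.330: |R|=0.06203 <1
  x=-2.110: |R|=0.03156 <1
  x=-4.280: |R|=1.41703 >1
  x=-3.923: |R|=1.02314 >1
Interval (-3.9000, 0).

(-3.9000,0); λ=-10 ⇒ h* = (39/10)/10 = 0.3900.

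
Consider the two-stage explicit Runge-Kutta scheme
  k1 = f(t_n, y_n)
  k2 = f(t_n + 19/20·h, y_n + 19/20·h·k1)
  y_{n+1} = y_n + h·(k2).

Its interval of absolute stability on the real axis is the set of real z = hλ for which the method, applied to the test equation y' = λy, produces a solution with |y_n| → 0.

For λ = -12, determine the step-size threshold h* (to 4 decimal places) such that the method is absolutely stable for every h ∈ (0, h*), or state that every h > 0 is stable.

(-1.0526,0); λ=-12 ⇒ h* = (20/19)/12 = 0.0877.

With y'=λy (z=hλ):
  k1=λy_n ⇒ h·k1=z·y_n;  k2=λ(1+19/20z)y_n ⇒ h·k2=z(1+19/20z)y_n
  y_{n+1}/y_n = 1 + z(1+19/20z) = 1 + z + 19/20z²
  R(z) = 1 + z + 19/20z².

Find x<0 with |R(x)|<1.
x=-1.19: |R|=1.1553
R=1: x+19/20x²=0 ⇒ x=−20/19=-1.0526; min R=1−1/(4·19/20)=0.7368>−1
Confirm numerically:
  x=-0.614: |R|=0.74415 <1
  x=-0.536: |R|=0.73693 <1
  x=-0.489: |R|=0.73816 <1
  x=-1.561: |R|=1.75388 >1
  x=-1.358: |R|=1.39396 >1
Interval (-1.0526, 0).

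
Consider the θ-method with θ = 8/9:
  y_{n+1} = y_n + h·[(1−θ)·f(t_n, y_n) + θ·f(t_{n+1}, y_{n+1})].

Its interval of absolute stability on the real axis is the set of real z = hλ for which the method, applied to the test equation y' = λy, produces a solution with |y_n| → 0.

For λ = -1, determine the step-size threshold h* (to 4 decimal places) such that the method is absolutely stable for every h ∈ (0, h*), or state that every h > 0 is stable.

unbounded; (−∞, 0). Any h>0 works for λ=-1.

With y'=λy (z=hλ):
  y_{n+1} = y_n + z·[1/9·y_n + 8/9·y_{n+1}] ⇒ (1 − 8/9z)y_{n+1} = (1 + 1/9z)y_n
  Hence R(z) = (1 + 1/9z)/(1 − 8/9z).

Find x<0 with |R(x)|<1.
x=-0.7: |R|=0.5685
x=-2: |R|=0.2800
x=-10: |R|=0.0112
x=-100: |R|=0.1125
θ=8/9≥1/2 ⇒ |1+1/9x|<|1−8/9x| ∀x<0 ⇒ unbounded interval.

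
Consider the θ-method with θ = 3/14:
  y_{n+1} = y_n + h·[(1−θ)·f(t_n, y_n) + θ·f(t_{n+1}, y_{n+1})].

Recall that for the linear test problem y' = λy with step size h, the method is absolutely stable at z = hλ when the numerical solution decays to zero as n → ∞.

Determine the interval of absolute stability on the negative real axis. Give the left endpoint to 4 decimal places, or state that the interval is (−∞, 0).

Test eqn y'=λy, z=hλ:
  y_{n+1} = y_n + z·[11/14·y_n + 3/14·y_{n+1}] ⇒ (1 − 3/14z)y_{n+1} = (1 + 11/14z)y_n
  R(z) = (1 + 11/14z)/(1 − 3/14z).

Boundary: |R(x)|=1, x<0.
x=-0.58: |R|=0.4841
R=−1: 1+11/14x = −1+3/14x ⇒ -4/7x=2 ⇒ x=2/(-4/7)=-3.5000
Confirm numerically:
  x=-2.903: |R|=0.78969 <1
  x=-2.488: |R|=0.62281 <1
  x=-2.107: |R|=0.45160 <1
  x=-1.927: |R|=0.36383 <1
  x=-3.955: |R|=1.14073 >1
  x=-3.921: |R|=1.13073 >1
  x=-3.920: |R|=1.13043 >1
Stable set (-3.5000, 0).

z∈(-3.5000,0).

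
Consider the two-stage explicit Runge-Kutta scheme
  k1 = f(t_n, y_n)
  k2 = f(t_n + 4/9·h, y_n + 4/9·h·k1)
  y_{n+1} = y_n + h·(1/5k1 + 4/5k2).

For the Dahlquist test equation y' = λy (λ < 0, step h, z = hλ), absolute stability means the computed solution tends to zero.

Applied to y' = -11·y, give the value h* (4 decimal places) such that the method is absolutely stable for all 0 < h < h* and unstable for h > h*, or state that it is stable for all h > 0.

Test eqn y'=λy, z=hλ:
  k1=λy_n ⇒ h·k1=z·y_n;  k2=λ(1+4/9z)y_n ⇒ h·k2=z(1+4/9z)y_n
  y_{n+1}/y_n = 1 + 1/5z + 4/5z(1+4/9z) = 1 + z + 16/45z²
  Hence R(z) = 1 + z + 16/45z².

Need |R(x)|<1, x<0.
x=-1.57: |R|=0.3064
R=1: x+16/45x²=0 ⇒ x=−45/16=-2.8125; min R=1−1/(4·16/45)=0.2969>−1
Confirm numerically:
  x=-2.338: |R|=0.60555 <1
  x=-1.860: |R|=0.37008 <1
  x=-1.705: |R|=0.32861 <1
  x=-1.325: |R|=0.29922 <1
  x=-3.256: |R|=1.51344 >1
  x=-2.991: |R|=1.18983 >1
So |R|<1 on (-2.8125, 0).

(-2.8125,0); λ=-11 ⇒ h* = (45/16)/11 = 0.2557.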